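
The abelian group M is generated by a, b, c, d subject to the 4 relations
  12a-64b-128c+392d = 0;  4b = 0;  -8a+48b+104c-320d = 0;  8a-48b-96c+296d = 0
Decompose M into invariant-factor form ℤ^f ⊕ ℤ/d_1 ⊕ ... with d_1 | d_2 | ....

Answer: M ≅ ℤ/4 ⊕ ℤ/4 ⊕ ℤ/8 ⊕ ℤ/8

Derivation:
rank_ℚ(R)=4; free=4−4=0
SNF(R) diag = [4, 4, 8, 8] → torsion [4, 4, 8, 8]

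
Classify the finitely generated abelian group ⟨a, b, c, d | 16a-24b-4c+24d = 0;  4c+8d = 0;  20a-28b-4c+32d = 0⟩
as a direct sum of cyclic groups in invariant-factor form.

Answer: M ≅ ℤ^1 ⊕ ℤ/4 ⊕ ℤ/4 ⊕ ℤ/8

Derivation:
rank_ℚ(R)=3; free=4−3=1
SNF(R) diag = [4, 4, 8] → torsion [4, 4, 8]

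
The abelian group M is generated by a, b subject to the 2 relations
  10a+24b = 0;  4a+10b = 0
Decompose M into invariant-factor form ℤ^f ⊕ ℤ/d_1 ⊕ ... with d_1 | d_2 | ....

rank_ℚ(R)=2; free=2−2=0
SNF(R) diag = [2, 2] → torsion [2, 2]

Answer: M ≅ ℤ/2 ⊕ ℤ/2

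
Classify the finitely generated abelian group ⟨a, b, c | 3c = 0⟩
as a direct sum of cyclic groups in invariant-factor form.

Answer: M ≅ ℤ^2 ⊕ ℤ/3

Derivation:
rank_ℚ(R)=1; free=3−1=2
SNF(R) diag = [3] → torsion [3]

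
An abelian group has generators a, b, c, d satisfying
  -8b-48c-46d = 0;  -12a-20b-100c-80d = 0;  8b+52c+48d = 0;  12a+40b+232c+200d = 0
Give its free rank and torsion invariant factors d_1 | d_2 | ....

Answer: M ≅ ℤ/2 ⊕ ℤ/4 ⊕ ℤ/4 ⊕ ℤ/12

Derivation:
rank_ℚ(R)=4; free=4−4=0
SNF(R) diag = [2, 4, 4, 12] → torsion [2, 4, 4, 12]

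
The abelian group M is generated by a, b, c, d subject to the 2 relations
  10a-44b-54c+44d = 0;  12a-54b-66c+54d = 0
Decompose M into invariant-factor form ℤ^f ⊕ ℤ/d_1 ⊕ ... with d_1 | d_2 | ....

rank_ℚ(R)=2; free=4−2=2
SNF(R) diag = [2, 6] → torsion [2, 6]

Answer: M ≅ ℤ^2 ⊕ ℤ/2 ⊕ ℤ/6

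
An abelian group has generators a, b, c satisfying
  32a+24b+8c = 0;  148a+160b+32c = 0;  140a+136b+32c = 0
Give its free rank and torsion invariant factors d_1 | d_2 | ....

Answer: M ≅ ℤ/4 ⊕ ℤ/8 ⊕ ℤ/8

Derivation:
rank_ℚ(R)=3; free=3−3=0
SNF(R) diag = [4, 8, 8] → torsion [4, 8, 8]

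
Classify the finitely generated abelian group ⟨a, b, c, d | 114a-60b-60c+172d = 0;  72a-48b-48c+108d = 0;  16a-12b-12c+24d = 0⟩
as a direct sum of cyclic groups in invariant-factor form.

Answer: M ≅ ℤ^1 ⊕ ℤ/2 ⊕ ℤ/4 ⊕ ℤ/12

Derivation:
rank_ℚ(R)=3; free=4−3=1
SNF(R) diag = [2, 4, 12] → torsion [2, 4, 12]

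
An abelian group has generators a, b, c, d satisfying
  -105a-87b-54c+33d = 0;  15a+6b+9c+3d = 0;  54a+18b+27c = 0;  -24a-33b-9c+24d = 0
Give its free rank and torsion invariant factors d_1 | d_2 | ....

Answer: M ≅ ℤ/3 ⊕ ℤ/9 ⊕ ℤ/9 ⊕ ℤ/18

Derivation:
rank_ℚ(R)=4; free=4−4=0
SNF(R) diag = [3, 9, 9, 18] → torsion [3, 9, 9, 18]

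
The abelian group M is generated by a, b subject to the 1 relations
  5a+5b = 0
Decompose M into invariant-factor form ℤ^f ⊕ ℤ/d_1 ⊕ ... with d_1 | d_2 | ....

rank_ℚ(R)=1; free=2−1=1
SNF(R) diag = [5] → torsion [5]

Answer: M ≅ ℤ^1 ⊕ ℤ/5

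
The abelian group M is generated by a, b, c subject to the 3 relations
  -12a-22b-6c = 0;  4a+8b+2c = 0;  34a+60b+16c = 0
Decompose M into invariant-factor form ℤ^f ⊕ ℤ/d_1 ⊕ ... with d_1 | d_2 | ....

rank_ℚ(R)=3; free=3−3=0
SNF(R) diag = [2, 2, 2] → torsion [2, 2, 2]

Answer: M ≅ ℤ/2 ⊕ ℤ/2 ⊕ ℤ/2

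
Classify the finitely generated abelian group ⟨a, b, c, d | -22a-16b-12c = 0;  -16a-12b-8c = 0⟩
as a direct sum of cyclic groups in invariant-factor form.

Answer: M ≅ ℤ^2 ⊕ ℤ/2 ⊕ ℤ/4

Derivation:
rank_ℚ(R)=2; free=4−2=2
SNF(R) diag = [2, 4] → torsion [2, 4]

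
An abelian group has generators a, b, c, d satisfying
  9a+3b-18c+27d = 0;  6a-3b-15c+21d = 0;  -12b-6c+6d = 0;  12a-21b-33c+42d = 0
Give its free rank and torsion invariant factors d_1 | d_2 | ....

rank_ℚ(R)=4; free=4−4=0
SNF(R) diag = [3, 3, 3, 6] → torsion [3, 3, 3, 6]

Answer: M ≅ ℤ/3 ⊕ ℤ/3 ⊕ ℤ/3 ⊕ ℤ/6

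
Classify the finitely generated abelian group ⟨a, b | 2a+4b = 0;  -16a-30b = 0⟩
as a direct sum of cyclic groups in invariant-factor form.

Answer: M ≅ ℤ/2 ⊕ ℤ/2

Derivation:
rank_ℚ(R)=2; free=2−2=0
SNF(R) diag = [2, 2] → torsion [2, 2]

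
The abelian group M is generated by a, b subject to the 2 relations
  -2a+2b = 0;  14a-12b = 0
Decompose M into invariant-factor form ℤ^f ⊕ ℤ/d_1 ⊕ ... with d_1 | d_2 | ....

rank_ℚ(R)=2; free=2−2=0
SNF(R) diag = [2, 2] → torsion [2, 2]

Answer: M ≅ ℤ/2 ⊕ ℤ/2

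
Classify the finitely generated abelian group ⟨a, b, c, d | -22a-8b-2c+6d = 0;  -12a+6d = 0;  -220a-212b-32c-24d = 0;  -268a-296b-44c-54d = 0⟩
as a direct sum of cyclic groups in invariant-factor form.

Answer: M ≅ ℤ/2 ⊕ ℤ/6 ⊕ ℤ/12 ⊕ ℤ/12

Derivation:
rank_ℚ(R)=4; free=4−4=0
SNF(R) diag = [2, 6, 12, 12] → torsion [2, 6, 12, 12]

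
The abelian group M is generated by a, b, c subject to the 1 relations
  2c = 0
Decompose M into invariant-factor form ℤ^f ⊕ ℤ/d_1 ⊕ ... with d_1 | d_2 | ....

Answer: M ≅ ℤ^2 ⊕ ℤ/2

Derivation:
rank_ℚ(R)=1; free=3−1=2
SNF(R) diag = [2] → torsion [2]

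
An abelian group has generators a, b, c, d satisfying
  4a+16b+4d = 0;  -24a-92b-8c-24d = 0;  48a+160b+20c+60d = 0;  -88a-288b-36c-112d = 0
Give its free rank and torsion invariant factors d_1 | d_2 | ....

rank_ℚ(R)=4; free=4−4=0
SNF(R) diag = [4, 4, 4, 12] → torsion [4, 4, 4, 12]

Answer: M ≅ ℤ/4 ⊕ ℤ/4 ⊕ ℤ/4 ⊕ ℤ/12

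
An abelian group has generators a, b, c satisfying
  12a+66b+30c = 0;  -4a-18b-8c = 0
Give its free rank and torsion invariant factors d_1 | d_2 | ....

rank_ℚ(R)=2; free=3−2=1
SNF(R) diag = [2, 6] → torsion [2, 6]

Answer: M ≅ ℤ^1 ⊕ ℤ/2 ⊕ ℤ/6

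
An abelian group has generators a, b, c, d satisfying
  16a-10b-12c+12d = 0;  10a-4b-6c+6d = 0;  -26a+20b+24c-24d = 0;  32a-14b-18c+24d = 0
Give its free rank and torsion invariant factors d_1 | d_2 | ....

rank_ℚ(R)=4; free=4−4=0
SNF(R) diag = [2, 6, 6, 6] → torsion [2, 6, 6, 6]

Answer: M ≅ ℤ/2 ⊕ ℤ/6 ⊕ ℤ/6 ⊕ ℤ/6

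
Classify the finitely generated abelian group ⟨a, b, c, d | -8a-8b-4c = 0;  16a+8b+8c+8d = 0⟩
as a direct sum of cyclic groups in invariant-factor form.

Answer: M ≅ ℤ^2 ⊕ ℤ/4 ⊕ ℤ/8

Derivation:
rank_ℚ(R)=2; free=4−2=2
SNF(R) diag = [4, 8] → torsion [4, 8]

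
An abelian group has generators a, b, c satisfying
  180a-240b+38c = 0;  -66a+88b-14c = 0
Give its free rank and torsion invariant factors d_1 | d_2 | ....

Answer: M ≅ ℤ^1 ⊕ ℤ/2 ⊕ ℤ/2

Derivation:
rank_ℚ(R)=2; free=3−2=1
SNF(R) diag = [2, 2] → torsion [2, 2]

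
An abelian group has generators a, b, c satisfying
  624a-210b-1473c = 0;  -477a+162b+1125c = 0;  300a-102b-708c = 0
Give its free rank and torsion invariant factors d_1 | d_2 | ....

rank_ℚ(R)=3; free=3−3=0
SNF(R) diag = [3, 9, 18] → torsion [3, 9, 18]

Answer: M ≅ ℤ/3 ⊕ ℤ/9 ⊕ ℤ/18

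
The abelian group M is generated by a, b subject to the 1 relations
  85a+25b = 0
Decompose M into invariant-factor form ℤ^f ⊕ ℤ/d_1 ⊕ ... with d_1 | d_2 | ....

rank_ℚ(R)=1; free=2−1=1
SNF(R) diag = [5] → torsion [5]

Answer: M ≅ ℤ^1 ⊕ ℤ/5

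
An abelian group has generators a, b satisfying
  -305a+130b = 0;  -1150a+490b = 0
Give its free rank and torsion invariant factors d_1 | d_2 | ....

rank_ℚ(R)=2; free=2−2=0
SNF(R) diag = [5, 10] → torsion [5, 10]

Answer: M ≅ ℤ/5 ⊕ ℤ/10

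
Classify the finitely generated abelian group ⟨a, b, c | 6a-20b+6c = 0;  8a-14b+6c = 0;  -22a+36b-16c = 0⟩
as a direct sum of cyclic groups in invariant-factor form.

Answer: M ≅ ℤ/2 ⊕ ℤ/2 ⊕ ℤ/2

Derivation:
rank_ℚ(R)=3; free=3−3=0
SNF(R) diag = [2, 2, 2] → torsion [2, 2, 2]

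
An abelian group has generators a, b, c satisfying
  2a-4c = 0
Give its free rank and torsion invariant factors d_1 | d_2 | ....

Answer: M ≅ ℤ^2 ⊕ ℤ/2

Derivation:
rank_ℚ(R)=1; free=3−1=2
SNF(R) diag = [2] → torsion [2]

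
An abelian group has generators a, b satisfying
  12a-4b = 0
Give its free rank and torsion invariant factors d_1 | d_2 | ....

rank_ℚ(R)=1; free=2−1=1
SNF(R) diag = [4] → torsion [4]

Answer: M ≅ ℤ^1 ⊕ ℤ/4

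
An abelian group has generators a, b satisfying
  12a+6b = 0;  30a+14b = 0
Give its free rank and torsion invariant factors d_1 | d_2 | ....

Answer: M ≅ ℤ/2 ⊕ ℤ/6

Derivation:
rank_ℚ(R)=2; free=2−2=0
SNF(R) diag = [2, 6] → torsion [2, 6]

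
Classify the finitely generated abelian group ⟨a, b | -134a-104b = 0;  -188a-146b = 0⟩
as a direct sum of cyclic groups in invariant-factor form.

Answer: M ≅ ℤ/2 ⊕ ℤ/6

Derivation:
rank_ℚ(R)=2; free=2−2=0
SNF(R) diag = [2, 6] → torsion [2, 6]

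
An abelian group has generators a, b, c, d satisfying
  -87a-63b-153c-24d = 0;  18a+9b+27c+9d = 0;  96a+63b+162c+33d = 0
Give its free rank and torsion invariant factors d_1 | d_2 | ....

rank_ℚ(R)=3; free=4−3=1
SNF(R) diag = [3, 9, 9] → torsion [3, 9, 9]

Answer: M ≅ ℤ^1 ⊕ ℤ/3 ⊕ ℤ/9 ⊕ ℤ/9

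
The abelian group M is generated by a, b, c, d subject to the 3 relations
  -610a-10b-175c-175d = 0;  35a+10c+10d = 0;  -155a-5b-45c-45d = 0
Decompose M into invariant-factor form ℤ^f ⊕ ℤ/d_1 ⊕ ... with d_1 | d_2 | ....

rank_ℚ(R)=3; free=4−3=1
SNF(R) diag = [5, 5, 5] → torsion [5, 5, 5]

Answer: M ≅ ℤ^1 ⊕ ℤ/5 ⊕ ℤ/5 ⊕ ℤ/5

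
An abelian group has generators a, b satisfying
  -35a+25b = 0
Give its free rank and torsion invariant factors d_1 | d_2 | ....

rank_ℚ(R)=1; free=2−1=1
SNF(R) diag = [5] → torsion [5]

Answer: M ≅ ℤ^1 ⊕ ℤ/5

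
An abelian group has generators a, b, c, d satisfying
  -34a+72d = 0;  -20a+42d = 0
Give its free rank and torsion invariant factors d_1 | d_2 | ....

rank_ℚ(R)=2; free=4−2=2
SNF(R) diag = [2, 6] → torsion [2, 6]

Answer: M ≅ ℤ^2 ⊕ ℤ/2 ⊕ ℤ/6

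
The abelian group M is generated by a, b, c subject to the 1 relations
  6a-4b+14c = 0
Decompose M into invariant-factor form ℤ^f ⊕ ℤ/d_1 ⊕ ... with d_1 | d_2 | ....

Answer: M ≅ ℤ^2 ⊕ ℤ/2

Derivation:
rank_ℚ(R)=1; free=3−1=2
SNF(R) diag = [2] → torsion [2]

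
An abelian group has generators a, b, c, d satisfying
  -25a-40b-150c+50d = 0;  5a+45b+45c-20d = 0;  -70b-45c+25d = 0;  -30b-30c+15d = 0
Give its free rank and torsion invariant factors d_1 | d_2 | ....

Answer: M ≅ ℤ/5 ⊕ ℤ/5 ⊕ ℤ/15 ⊕ ℤ/15

Derivation:
rank_ℚ(R)=4; free=4−4=0
SNF(R) diag = [5, 5, 15, 15] → torsion [5, 5, 15, 15]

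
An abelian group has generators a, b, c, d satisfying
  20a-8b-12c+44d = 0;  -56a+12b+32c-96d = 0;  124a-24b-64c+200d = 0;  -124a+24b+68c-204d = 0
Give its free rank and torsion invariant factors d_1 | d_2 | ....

Answer: M ≅ ℤ/4 ⊕ ℤ/4 ⊕ ℤ/4 ⊕ ℤ/8

Derivation:
rank_ℚ(R)=4; free=4−4=0
SNF(R) diag = [4, 4, 4, 8] → torsion [4, 4, 4, 8]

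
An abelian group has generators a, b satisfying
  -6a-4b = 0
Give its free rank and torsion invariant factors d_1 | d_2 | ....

Answer: M ≅ ℤ^1 ⊕ ℤ/2

Derivation:
rank_ℚ(R)=1; free=2−1=1
SNF(R) diag = [2] → torsion [2]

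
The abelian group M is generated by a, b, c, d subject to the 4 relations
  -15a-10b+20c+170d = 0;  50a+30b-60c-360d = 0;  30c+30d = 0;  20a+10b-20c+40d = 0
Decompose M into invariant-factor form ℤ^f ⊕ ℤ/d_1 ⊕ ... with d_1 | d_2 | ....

Answer: M ≅ ℤ/5 ⊕ ℤ/10 ⊕ ℤ/30 ⊕ ℤ/60

Derivation:
rank_ℚ(R)=4; free=4−4=0
SNF(R) diag = [5, 10, 30, 60] → torsion [5, 10, 30, 60]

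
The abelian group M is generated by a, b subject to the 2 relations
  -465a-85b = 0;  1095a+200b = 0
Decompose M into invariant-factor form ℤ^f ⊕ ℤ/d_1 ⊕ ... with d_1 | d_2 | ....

rank_ℚ(R)=2; free=2−2=0
SNF(R) diag = [5, 15] → torsion [5, 15]

Answer: M ≅ ℤ/5 ⊕ ℤ/15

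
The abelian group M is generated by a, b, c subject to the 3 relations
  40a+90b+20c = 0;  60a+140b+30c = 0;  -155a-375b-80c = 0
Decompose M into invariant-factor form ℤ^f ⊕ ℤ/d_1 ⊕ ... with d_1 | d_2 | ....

Answer: M ≅ ℤ/5 ⊕ ℤ/10 ⊕ ℤ/10

Derivation:
rank_ℚ(R)=3; free=3−3=0
SNF(R) diag = [5, 10, 10] → torsion [5, 10, 10]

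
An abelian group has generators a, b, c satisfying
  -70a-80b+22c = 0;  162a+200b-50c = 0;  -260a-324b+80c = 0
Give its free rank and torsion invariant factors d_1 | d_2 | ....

Answer: M ≅ ℤ/2 ⊕ ℤ/4 ⊕ ℤ/8

Derivation:
rank_ℚ(R)=3; free=3−3=0
SNF(R) diag = [2, 4, 8] → torsion [2, 4, 8]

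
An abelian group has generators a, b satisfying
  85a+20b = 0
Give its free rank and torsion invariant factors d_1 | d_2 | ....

Answer: M ≅ ℤ^1 ⊕ ℤ/5

Derivation:
rank_ℚ(R)=1; free=2−1=1
SNF(R) diag = [5] → torsion [5]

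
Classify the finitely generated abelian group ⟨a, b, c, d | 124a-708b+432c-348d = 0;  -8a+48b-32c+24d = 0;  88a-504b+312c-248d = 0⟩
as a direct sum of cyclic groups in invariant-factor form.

Answer: M ≅ ℤ^1 ⊕ ℤ/4 ⊕ ℤ/8 ⊕ ℤ/8

Derivation:
rank_ℚ(R)=3; free=4−3=1
SNF(R) diag = [4, 8, 8] → torsion [4, 8, 8]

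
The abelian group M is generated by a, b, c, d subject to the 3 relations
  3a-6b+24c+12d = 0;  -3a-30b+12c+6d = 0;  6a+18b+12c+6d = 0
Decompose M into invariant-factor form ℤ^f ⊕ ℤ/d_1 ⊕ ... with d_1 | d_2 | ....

Answer: M ≅ ℤ^1 ⊕ ℤ/3 ⊕ ℤ/6 ⊕ ℤ/18

Derivation:
rank_ℚ(R)=3; free=4−3=1
SNF(R) diag = [3, 6, 18] → torsion [3, 6, 18]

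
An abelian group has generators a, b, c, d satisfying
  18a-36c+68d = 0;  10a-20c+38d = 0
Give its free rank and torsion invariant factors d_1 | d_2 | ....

Answer: M ≅ ℤ^2 ⊕ ℤ/2 ⊕ ℤ/2

Derivation:
rank_ℚ(R)=2; free=4−2=2
SNF(R) diag = [2, 2] → torsion [2, 2]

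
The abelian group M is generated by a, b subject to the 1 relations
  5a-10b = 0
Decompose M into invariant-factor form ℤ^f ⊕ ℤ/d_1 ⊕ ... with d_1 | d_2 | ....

Answer: M ≅ ℤ^1 ⊕ ℤ/5

Derivation:
rank_ℚ(R)=1; free=2−1=1
SNF(R) diag = [5] → torsion [5]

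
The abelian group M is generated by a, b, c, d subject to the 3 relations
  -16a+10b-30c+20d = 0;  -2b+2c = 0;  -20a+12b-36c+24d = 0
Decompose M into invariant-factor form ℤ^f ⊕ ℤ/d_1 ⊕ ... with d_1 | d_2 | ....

Answer: M ≅ ℤ^1 ⊕ ℤ/2 ⊕ ℤ/4 ⊕ ℤ/4

Derivation:
rank_ℚ(R)=3; free=4−3=1
SNF(R) diag = [2, 4, 4] → torsion [2, 4, 4]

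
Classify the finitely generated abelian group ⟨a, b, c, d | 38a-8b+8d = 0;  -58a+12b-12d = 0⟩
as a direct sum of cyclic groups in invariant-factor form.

rank_ℚ(R)=2; free=4−2=2
SNF(R) diag = [2, 4] → torsion [2, 4]

Answer: M ≅ ℤ^2 ⊕ ℤ/2 ⊕ ℤ/4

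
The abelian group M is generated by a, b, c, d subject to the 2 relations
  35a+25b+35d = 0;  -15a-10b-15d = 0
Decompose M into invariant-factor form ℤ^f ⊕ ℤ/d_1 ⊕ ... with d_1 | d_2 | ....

Answer: M ≅ ℤ^2 ⊕ ℤ/5 ⊕ ℤ/5

Derivation:
rank_ℚ(R)=2; free=4−2=2
SNF(R) diag = [5, 5] → torsion [5, 5]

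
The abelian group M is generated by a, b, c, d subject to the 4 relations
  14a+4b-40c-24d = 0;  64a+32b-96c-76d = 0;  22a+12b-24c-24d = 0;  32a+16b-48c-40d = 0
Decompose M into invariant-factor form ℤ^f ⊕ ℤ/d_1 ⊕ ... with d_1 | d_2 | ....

rank_ℚ(R)=4; free=4−4=0
SNF(R) diag = [2, 4, 8, 16] → torsion [2, 4, 8, 16]

Answer: M ≅ ℤ/2 ⊕ ℤ/4 ⊕ ℤ/8 ⊕ ℤ/16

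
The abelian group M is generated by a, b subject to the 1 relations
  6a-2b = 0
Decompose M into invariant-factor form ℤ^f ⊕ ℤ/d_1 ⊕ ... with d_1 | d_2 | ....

Answer: M ≅ ℤ^1 ⊕ ℤ/2

Derivation:
rank_ℚ(R)=1; free=2−1=1
SNF(R) diag = [2] → torsion [2]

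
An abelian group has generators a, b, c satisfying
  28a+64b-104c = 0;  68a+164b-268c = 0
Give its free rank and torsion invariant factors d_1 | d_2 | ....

Answer: M ≅ ℤ^1 ⊕ ℤ/4 ⊕ ℤ/12

Derivation:
rank_ℚ(R)=2; free=3−2=1
SNF(R) diag = [4, 12] → torsion [4, 12]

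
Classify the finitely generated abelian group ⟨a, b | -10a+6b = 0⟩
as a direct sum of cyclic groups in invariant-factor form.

rank_ℚ(R)=1; free=2−1=1
SNF(R) diag = [2] → torsion [2]

Answer: M ≅ ℤ^1 ⊕ ℤ/2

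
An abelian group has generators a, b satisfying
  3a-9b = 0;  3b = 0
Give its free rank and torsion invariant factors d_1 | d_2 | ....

rank_ℚ(R)=2; free=2−2=0
SNF(R) diag = [3, 3] → torsion [3, 3]

Answer: M ≅ ℤ/3 ⊕ ℤ/3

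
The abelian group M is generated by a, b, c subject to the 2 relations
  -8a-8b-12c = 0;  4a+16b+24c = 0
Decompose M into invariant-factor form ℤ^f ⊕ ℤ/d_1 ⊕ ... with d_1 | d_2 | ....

Answer: M ≅ ℤ^1 ⊕ ℤ/4 ⊕ ℤ/12

Derivation:
rank_ℚ(R)=2; free=3−2=1
SNF(R) diag = [4, 12] → torsion [4, 12]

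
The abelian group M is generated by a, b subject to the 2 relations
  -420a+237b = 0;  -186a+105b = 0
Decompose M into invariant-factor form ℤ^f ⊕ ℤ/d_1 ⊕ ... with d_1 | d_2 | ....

rank_ℚ(R)=2; free=2−2=0
SNF(R) diag = [3, 6] → torsion [3, 6]

Answer: M ≅ ℤ/3 ⊕ ℤ/6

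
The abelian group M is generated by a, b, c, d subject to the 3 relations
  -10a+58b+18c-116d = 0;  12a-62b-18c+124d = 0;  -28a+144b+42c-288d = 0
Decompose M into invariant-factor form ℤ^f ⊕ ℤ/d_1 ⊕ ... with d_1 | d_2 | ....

rank_ℚ(R)=3; free=4−3=1
SNF(R) diag = [2, 2, 6] → torsion [2, 2, 6]

Answer: M ≅ ℤ^1 ⊕ ℤ/2 ⊕ ℤ/2 ⊕ ℤ/6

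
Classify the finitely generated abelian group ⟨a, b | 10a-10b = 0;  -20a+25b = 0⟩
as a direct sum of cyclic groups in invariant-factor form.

Answer: M ≅ ℤ/5 ⊕ ℤ/10

Derivation:
rank_ℚ(R)=2; free=2−2=0
SNF(R) diag = [5, 10] → torsion [5, 10]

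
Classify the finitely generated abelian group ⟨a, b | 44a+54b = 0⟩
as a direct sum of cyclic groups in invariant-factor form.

Answer: M ≅ ℤ^1 ⊕ ℤ/2

Derivation:
rank_ℚ(R)=1; free=2−1=1
SNF(R) diag = [2] → torsion [2]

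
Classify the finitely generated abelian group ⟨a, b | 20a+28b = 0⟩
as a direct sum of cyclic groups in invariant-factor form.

rank_ℚ(R)=1; free=2−1=1
SNF(R) diag = [4] → torsion [4]

Answer: M ≅ ℤ^1 ⊕ ℤ/4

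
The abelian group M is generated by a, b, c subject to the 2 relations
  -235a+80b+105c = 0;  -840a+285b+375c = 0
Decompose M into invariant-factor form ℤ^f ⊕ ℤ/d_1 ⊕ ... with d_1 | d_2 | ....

Answer: M ≅ ℤ^1 ⊕ ℤ/5 ⊕ ℤ/15

Derivation:
rank_ℚ(R)=2; free=3−2=1
SNF(R) diag = [5, 15] → torsion [5, 15]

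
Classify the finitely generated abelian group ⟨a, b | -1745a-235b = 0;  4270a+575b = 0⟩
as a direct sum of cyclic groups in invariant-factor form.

Answer: M ≅ ℤ/5 ⊕ ℤ/15

Derivation:
rank_ℚ(R)=2; free=2−2=0
SNF(R) diag = [5, 15] → torsion [5, 15]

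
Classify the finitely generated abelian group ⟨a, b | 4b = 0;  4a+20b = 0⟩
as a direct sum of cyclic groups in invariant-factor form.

Answer: M ≅ ℤ/4 ⊕ ℤ/4

Derivation:
rank_ℚ(R)=2; free=2−2=0
SNF(R) diag = [4, 4] → torsion [4, 4]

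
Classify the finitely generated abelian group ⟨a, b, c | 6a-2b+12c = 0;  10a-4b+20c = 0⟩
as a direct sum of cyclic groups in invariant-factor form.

Answer: M ≅ ℤ^1 ⊕ ℤ/2 ⊕ ℤ/2

Derivation:
rank_ℚ(R)=2; free=3−2=1
SNF(R) diag = [2, 2] → torsion [2, 2]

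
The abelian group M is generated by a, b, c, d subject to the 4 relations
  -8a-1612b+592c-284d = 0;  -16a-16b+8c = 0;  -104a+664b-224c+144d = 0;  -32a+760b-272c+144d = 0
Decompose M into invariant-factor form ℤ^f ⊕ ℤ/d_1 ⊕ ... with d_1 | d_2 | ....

Answer: M ≅ ℤ/4 ⊕ ℤ/8 ⊕ ℤ/24 ⊕ ℤ/72

Derivation:
rank_ℚ(R)=4; free=4−4=0
SNF(R) diag = [4, 8, 24, 72] → torsion [4, 8, 24, 72]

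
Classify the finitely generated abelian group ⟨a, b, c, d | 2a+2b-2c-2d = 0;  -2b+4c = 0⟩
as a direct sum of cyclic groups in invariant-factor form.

rank_ℚ(R)=2; free=4−2=2
SNF(R) diag = [2, 2] → torsion [2, 2]

Answer: M ≅ ℤ^2 ⊕ ℤ/2 ⊕ ℤ/2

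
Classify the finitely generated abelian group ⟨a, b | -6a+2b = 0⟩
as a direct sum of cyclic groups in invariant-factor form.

Answer: M ≅ ℤ^1 ⊕ ℤ/2

Derivation:
rank_ℚ(R)=1; free=2−1=1
SNF(R) diag = [2] → torsion [2]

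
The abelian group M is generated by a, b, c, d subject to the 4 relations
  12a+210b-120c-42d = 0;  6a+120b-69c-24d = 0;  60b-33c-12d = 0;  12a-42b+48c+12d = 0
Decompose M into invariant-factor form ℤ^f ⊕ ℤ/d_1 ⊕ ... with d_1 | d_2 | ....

Answer: M ≅ ℤ/3 ⊕ ℤ/6 ⊕ ℤ/6 ⊕ ℤ/18

Derivation:
rank_ℚ(R)=4; free=4−4=0
SNF(R) diag = [3, 6, 6, 18] → torsion [3, 6, 6, 18]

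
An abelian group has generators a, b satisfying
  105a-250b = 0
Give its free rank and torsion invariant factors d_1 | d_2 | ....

Answer: M ≅ ℤ^1 ⊕ ℤ/5

Derivation:
rank_ℚ(R)=1; free=2−1=1
SNF(R) diag = [5] → torsion [5]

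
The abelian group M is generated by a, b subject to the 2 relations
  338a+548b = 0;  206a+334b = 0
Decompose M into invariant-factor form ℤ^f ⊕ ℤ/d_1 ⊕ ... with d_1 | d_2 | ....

rank_ℚ(R)=2; free=2−2=0
SNF(R) diag = [2, 2] → torsion [2, 2]

Answer: M ≅ ℤ/2 ⊕ ℤ/2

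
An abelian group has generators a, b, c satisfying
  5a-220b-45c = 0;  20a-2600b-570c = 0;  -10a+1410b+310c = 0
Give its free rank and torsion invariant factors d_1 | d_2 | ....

rank_ℚ(R)=3; free=3−3=0
SNF(R) diag = [5, 10, 10] → torsion [5, 10, 10]

Answer: M ≅ ℤ/5 ⊕ ℤ/10 ⊕ ℤ/10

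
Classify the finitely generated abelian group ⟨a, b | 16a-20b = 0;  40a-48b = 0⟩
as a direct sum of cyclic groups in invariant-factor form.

rank_ℚ(R)=2; free=2−2=0
SNF(R) diag = [4, 8] → torsion [4, 8]

Answer: M ≅ ℤ/4 ⊕ ℤ/8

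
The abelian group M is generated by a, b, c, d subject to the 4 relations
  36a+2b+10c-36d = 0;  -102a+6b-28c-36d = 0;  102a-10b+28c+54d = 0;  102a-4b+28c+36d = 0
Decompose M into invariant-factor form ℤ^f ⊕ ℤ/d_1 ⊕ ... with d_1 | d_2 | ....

Answer: M ≅ ℤ/2 ⊕ ℤ/2 ⊕ ℤ/6 ⊕ ℤ/18

Derivation:
rank_ℚ(R)=4; free=4−4=0
SNF(R) diag = [2, 2, 6, 18] → torsion [2, 2, 6, 18]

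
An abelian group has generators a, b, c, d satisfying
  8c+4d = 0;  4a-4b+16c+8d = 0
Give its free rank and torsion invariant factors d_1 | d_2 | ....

rank_ℚ(R)=2; free=4−2=2
SNF(R) diag = [4, 4] → torsion [4, 4]

Answer: M ≅ ℤ^2 ⊕ ℤ/4 ⊕ ℤ/4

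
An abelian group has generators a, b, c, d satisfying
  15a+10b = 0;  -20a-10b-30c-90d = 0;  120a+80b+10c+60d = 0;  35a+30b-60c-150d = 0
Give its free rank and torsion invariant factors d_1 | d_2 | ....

rank_ℚ(R)=4; free=4−4=0
SNF(R) diag = [5, 10, 10, 30] → torsion [5, 10, 10, 30]

Answer: M ≅ ℤ/5 ⊕ ℤ/10 ⊕ ℤ/10 ⊕ ℤ/30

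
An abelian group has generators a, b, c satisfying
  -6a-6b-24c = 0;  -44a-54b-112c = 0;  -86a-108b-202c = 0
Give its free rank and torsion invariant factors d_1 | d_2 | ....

rank_ℚ(R)=3; free=3−3=0
SNF(R) diag = [2, 6, 6] → torsion [2, 6, 6]

Answer: M ≅ ℤ/2 ⊕ ℤ/6 ⊕ ℤ/6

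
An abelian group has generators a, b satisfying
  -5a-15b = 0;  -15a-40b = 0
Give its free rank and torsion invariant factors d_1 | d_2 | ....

rank_ℚ(R)=2; free=2−2=0
SNF(R) diag = [5, 5] → torsion [5, 5]

Answer: M ≅ ℤ/5 ⊕ ℤ/5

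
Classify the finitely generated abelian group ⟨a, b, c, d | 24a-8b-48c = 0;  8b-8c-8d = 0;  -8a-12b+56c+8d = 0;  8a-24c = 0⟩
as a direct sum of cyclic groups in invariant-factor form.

rank_ℚ(R)=4; free=4−4=0
SNF(R) diag = [4, 8, 8, 24] → torsion [4, 8, 8, 24]

Answer: M ≅ ℤ/4 ⊕ ℤ/8 ⊕ ℤ/8 ⊕ ℤ/24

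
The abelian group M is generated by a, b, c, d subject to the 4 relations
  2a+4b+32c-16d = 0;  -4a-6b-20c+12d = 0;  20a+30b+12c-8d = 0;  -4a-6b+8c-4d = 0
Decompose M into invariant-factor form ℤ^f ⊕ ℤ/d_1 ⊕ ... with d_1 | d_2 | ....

rank_ℚ(R)=4; free=4−4=0
SNF(R) diag = [2, 2, 4, 12] → torsion [2, 2, 4, 12]

Answer: M ≅ ℤ/2 ⊕ ℤ/2 ⊕ ℤ/4 ⊕ ℤ/12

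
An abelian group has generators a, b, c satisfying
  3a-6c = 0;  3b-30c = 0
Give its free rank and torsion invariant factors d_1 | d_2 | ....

rank_ℚ(R)=2; free=3−2=1
SNF(R) diag = [3, 3] → torsion [3, 3]

Answer: M ≅ ℤ^1 ⊕ ℤ/3 ⊕ ℤ/3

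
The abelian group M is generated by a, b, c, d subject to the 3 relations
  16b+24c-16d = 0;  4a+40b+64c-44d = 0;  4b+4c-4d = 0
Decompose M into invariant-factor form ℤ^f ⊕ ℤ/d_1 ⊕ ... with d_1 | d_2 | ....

Answer: M ≅ ℤ^1 ⊕ ℤ/4 ⊕ ℤ/4 ⊕ ℤ/8

Derivation:
rank_ℚ(R)=3; free=4−3=1
SNF(R) diag = [4, 4, 8] → torsion [4, 4, 8]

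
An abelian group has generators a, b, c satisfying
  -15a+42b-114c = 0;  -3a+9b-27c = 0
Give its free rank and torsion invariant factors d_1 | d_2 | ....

rank_ℚ(R)=2; free=3−2=1
SNF(R) diag = [3, 3] → torsion [3, 3]

Answer: M ≅ ℤ^1 ⊕ ℤ/3 ⊕ ℤ/3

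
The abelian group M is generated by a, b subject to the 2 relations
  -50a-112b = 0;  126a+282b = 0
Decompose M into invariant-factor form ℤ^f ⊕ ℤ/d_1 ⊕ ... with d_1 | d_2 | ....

rank_ℚ(R)=2; free=2−2=0
SNF(R) diag = [2, 6] → torsion [2, 6]

Answer: M ≅ ℤ/2 ⊕ ℤ/6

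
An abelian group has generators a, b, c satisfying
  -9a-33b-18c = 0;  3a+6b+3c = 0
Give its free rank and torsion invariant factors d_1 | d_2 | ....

rank_ℚ(R)=2; free=3−2=1
SNF(R) diag = [3, 3] → torsion [3, 3]

Answer: M ≅ ℤ^1 ⊕ ℤ/3 ⊕ ℤ/3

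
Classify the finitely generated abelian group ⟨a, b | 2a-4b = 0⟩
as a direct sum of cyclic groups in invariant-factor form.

rank_ℚ(R)=1; free=2−1=1
SNF(R) diag = [2] → torsion [2]

Answer: M ≅ ℤ^1 ⊕ ℤ/2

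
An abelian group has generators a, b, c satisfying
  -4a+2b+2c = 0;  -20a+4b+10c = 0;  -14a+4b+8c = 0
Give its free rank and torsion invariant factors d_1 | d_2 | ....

Answer: M ≅ ℤ/2 ⊕ ℤ/2 ⊕ ℤ/6

Derivation:
rank_ℚ(R)=3; free=3−3=0
SNF(R) diag = [2, 2, 6] → torsion [2, 2, 6]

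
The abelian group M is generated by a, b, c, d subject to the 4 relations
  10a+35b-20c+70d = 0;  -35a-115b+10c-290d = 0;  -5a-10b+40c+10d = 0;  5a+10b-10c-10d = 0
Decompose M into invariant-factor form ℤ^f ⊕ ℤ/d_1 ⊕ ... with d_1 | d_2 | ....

rank_ℚ(R)=4; free=4−4=0
SNF(R) diag = [5, 15, 30, 90] → torsion [5, 15, 30, 90]

Answer: M ≅ ℤ/5 ⊕ ℤ/15 ⊕ ℤ/30 ⊕ ℤ/90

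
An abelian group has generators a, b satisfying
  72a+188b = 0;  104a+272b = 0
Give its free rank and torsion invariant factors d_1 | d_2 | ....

Answer: M ≅ ℤ/4 ⊕ ℤ/8

Derivation:
rank_ℚ(R)=2; free=2−2=0
SNF(R) diag = [4, 8] → torsion [4, 8]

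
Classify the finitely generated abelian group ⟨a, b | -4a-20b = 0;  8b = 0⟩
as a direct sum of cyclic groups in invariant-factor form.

Answer: M ≅ ℤ/4 ⊕ ℤ/8

Derivation:
rank_ℚ(R)=2; free=2−2=0
SNF(R) diag = [4, 8] → torsion [4, 8]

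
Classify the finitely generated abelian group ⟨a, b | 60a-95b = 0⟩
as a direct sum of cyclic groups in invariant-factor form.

rank_ℚ(R)=1; free=2−1=1
SNF(R) diag = [5] → torsion [5]

Answer: M ≅ ℤ^1 ⊕ ℤ/5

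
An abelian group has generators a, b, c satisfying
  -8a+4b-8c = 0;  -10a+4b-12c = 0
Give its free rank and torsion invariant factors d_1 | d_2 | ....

rank_ℚ(R)=2; free=3−2=1
SNF(R) diag = [2, 4] → torsion [2, 4]

Answer: M ≅ ℤ^1 ⊕ ℤ/2 ⊕ ℤ/4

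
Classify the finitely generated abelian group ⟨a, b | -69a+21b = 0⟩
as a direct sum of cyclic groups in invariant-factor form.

rank_ℚ(R)=1; free=2−1=1
SNF(R) diag = [3] → torsion [3]

Answer: M ≅ ℤ^1 ⊕ ℤ/3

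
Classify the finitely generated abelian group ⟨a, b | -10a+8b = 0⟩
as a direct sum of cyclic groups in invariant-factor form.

Answer: M ≅ ℤ^1 ⊕ ℤ/2

Derivation:
rank_ℚ(R)=1; free=2−1=1
SNF(R) diag = [2] → torsion [2]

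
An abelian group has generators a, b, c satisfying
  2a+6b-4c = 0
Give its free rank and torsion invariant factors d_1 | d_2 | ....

rank_ℚ(R)=1; free=3−1=2
SNF(R) diag = [2] → torsion [2]

Answer: M ≅ ℤ^2 ⊕ ℤ/2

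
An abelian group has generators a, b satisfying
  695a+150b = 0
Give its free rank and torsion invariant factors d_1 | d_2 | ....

rank_ℚ(R)=1; free=2−1=1
SNF(R) diag = [5] → torsion [5]

Answer: M ≅ ℤ^1 ⊕ ℤ/5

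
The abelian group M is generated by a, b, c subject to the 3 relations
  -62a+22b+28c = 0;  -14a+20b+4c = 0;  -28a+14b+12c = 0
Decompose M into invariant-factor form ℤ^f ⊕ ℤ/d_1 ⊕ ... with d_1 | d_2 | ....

Answer: M ≅ ℤ/2 ⊕ ℤ/2 ⊕ ℤ/4

Derivation:
rank_ℚ(R)=3; free=3−3=0
SNF(R) diag = [2, 2, 4] → torsion [2, 2, 4]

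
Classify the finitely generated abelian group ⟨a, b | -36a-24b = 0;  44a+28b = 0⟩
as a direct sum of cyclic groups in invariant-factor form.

Answer: M ≅ ℤ/4 ⊕ ℤ/12

Derivation:
rank_ℚ(R)=2; free=2−2=0
SNF(R) diag = [4, 12] → torsion [4, 12]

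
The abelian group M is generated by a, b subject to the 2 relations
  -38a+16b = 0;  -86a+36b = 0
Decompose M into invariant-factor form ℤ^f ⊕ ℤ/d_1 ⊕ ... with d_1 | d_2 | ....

rank_ℚ(R)=2; free=2−2=0
SNF(R) diag = [2, 4] → torsion [2, 4]

Answer: M ≅ ℤ/2 ⊕ ℤ/4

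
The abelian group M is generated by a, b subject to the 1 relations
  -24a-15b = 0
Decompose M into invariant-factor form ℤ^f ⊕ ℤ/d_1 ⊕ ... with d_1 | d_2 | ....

Answer: M ≅ ℤ^1 ⊕ ℤ/3

Derivation:
rank_ℚ(R)=1; free=2−1=1
SNF(R) diag = [3] → torsion [3]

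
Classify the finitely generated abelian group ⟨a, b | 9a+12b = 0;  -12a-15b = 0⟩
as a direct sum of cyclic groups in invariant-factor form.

Answer: M ≅ ℤ/3 ⊕ ℤ/3

Derivation:
rank_ℚ(R)=2; free=2−2=0
SNF(R) diag = [3, 3] → torsion [3, 3]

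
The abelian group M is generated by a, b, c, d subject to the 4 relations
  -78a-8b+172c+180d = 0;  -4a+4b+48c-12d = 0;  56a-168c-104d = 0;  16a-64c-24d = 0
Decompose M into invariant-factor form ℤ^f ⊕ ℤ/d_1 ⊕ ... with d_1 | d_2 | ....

rank_ℚ(R)=4; free=4−4=0
SNF(R) diag = [2, 4, 8, 8] → torsion [2, 4, 8, 8]

Answer: M ≅ ℤ/2 ⊕ ℤ/4 ⊕ ℤ/8 ⊕ ℤ/8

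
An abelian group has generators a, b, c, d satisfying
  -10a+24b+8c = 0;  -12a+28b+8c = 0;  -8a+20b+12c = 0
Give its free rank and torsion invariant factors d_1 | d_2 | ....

Answer: M ≅ ℤ^1 ⊕ ℤ/2 ⊕ ℤ/4 ⊕ ℤ/4

Derivation:
rank_ℚ(R)=3; free=4−3=1
SNF(R) diag = [2, 4, 4] → torsion [2, 4, 4]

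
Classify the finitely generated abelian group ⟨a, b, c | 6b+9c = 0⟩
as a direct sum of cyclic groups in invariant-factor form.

Answer: M ≅ ℤ^2 ⊕ ℤ/3

Derivation:
rank_ℚ(R)=1; free=3−1=2
SNF(R) diag = [3] → torsion [3]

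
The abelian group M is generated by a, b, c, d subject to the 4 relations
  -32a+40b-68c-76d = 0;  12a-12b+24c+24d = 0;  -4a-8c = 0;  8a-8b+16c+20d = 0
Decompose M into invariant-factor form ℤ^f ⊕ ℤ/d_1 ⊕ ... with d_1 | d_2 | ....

Answer: M ≅ ℤ/4 ⊕ ℤ/4 ⊕ ℤ/4 ⊕ ℤ/12

Derivation:
rank_ℚ(R)=4; free=4−4=0
SNF(R) diag = [4, 4, 4, 12] → torsion [4, 4, 4, 12]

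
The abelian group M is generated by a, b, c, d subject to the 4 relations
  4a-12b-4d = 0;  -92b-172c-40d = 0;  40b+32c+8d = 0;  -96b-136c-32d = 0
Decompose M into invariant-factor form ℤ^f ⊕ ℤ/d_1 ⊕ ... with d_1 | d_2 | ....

Answer: M ≅ ℤ/4 ⊕ ℤ/4 ⊕ ℤ/8 ⊕ ℤ/24

Derivation:
rank_ℚ(R)=4; free=4−4=0
SNF(R) diag = [4, 4, 8, 24] → torsion [4, 4, 8, 24]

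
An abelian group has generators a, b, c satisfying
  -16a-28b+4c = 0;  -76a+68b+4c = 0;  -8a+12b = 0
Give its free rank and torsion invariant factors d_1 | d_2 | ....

rank_ℚ(R)=3; free=3−3=0
SNF(R) diag = [4, 4, 12] → torsion [4, 4, 12]

Answer: M ≅ ℤ/4 ⊕ ℤ/4 ⊕ ℤ/12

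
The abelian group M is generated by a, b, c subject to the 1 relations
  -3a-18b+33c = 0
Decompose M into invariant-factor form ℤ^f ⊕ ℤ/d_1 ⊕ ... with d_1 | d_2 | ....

rank_ℚ(R)=1; free=3−1=2
SNF(R) diag = [3] → torsion [3]

Answer: M ≅ ℤ^2 ⊕ ℤ/3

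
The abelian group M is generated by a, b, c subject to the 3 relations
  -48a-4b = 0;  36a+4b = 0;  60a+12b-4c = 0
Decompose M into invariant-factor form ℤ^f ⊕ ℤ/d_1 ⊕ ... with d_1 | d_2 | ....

Answer: M ≅ ℤ/4 ⊕ ℤ/4 ⊕ ℤ/12

Derivation:
rank_ℚ(R)=3; free=3−3=0
SNF(R) diag = [4, 4, 12] → torsion [4, 4, 12]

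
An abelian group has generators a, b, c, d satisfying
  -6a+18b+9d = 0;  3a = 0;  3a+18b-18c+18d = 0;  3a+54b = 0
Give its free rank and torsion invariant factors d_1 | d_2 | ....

Answer: M ≅ ℤ/3 ⊕ ℤ/9 ⊕ ℤ/18 ⊕ ℤ/54

Derivation:
rank_ℚ(R)=4; free=4−4=0
SNF(R) diag = [3, 9, 18, 54] → torsion [3, 9, 18, 54]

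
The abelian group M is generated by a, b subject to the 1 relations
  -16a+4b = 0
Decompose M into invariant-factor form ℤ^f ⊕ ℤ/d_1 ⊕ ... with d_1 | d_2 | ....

rank_ℚ(R)=1; free=2−1=1
SNF(R) diag = [4] → torsion [4]

Answer: M ≅ ℤ^1 ⊕ ℤ/4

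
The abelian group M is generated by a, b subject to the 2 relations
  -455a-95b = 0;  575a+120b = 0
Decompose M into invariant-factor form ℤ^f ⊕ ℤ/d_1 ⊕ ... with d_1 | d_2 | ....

Answer: M ≅ ℤ/5 ⊕ ℤ/5

Derivation:
rank_ℚ(R)=2; free=2−2=0
SNF(R) diag = [5, 5] → torsion [5, 5]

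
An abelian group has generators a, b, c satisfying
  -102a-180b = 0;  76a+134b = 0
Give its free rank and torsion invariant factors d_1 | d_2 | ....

Answer: M ≅ ℤ^1 ⊕ ℤ/2 ⊕ ℤ/6

Derivation:
rank_ℚ(R)=2; free=3−2=1
SNF(R) diag = [2, 6] → torsion [2, 6]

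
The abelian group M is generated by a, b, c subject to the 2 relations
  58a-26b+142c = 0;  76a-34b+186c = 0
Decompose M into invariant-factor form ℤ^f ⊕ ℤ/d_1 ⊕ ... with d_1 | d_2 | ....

rank_ℚ(R)=2; free=3−2=1
SNF(R) diag = [2, 2] → torsion [2, 2]

Answer: M ≅ ℤ^1 ⊕ ℤ/2 ⊕ ℤ/2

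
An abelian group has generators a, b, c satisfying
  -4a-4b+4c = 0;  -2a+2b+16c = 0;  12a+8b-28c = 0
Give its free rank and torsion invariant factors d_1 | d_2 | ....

rank_ℚ(R)=3; free=3−3=0
SNF(R) diag = [2, 4, 4] → torsion [2, 4, 4]

Answer: M ≅ ℤ/2 ⊕ ℤ/4 ⊕ ℤ/4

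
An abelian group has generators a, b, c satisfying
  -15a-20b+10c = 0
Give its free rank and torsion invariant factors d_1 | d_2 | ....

Answer: M ≅ ℤ^2 ⊕ ℤ/5

Derivation:
rank_ℚ(R)=1; free=3−1=2
SNF(R) diag = [5] → torsion [5]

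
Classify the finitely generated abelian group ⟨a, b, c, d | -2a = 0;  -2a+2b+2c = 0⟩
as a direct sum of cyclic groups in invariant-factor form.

Answer: M ≅ ℤ^2 ⊕ ℤ/2 ⊕ ℤ/2

Derivation:
rank_ℚ(R)=2; free=4−2=2
SNF(R) diag = [2, 2] → torsion [2, 2]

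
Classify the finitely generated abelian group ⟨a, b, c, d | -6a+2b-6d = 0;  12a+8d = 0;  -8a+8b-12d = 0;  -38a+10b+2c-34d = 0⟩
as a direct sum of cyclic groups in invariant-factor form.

rank_ℚ(R)=4; free=4−4=0
SNF(R) diag = [2, 2, 4, 4] → torsion [2, 2, 4, 4]

Answer: M ≅ ℤ/2 ⊕ ℤ/2 ⊕ ℤ/4 ⊕ ℤ/4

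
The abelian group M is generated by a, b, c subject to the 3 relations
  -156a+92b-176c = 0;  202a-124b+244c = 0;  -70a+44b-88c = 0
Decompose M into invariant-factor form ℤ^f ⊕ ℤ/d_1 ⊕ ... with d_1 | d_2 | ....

Answer: M ≅ ℤ/2 ⊕ ℤ/4 ⊕ ℤ/4

Derivation:
rank_ℚ(R)=3; free=3−3=0
SNF(R) diag = [2, 4, 4] → torsion [2, 4, 4]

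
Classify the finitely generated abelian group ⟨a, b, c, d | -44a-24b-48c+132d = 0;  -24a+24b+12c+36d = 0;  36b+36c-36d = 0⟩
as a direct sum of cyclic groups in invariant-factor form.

rank_ℚ(R)=3; free=4−3=1
SNF(R) diag = [4, 12, 36] → torsion [4, 12, 36]

Answer: M ≅ ℤ^1 ⊕ ℤ/4 ⊕ ℤ/12 ⊕ ℤ/36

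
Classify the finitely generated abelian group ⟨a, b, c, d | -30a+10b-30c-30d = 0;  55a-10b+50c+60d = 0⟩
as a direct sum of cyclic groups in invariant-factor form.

rank_ℚ(R)=2; free=4−2=2
SNF(R) diag = [5, 10] → torsion [5, 10]

Answer: M ≅ ℤ^2 ⊕ ℤ/5 ⊕ ℤ/10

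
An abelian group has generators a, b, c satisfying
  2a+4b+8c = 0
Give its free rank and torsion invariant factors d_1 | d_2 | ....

rank_ℚ(R)=1; free=3−1=2
SNF(R) diag = [2] → torsion [2]

Answer: M ≅ ℤ^2 ⊕ ℤ/2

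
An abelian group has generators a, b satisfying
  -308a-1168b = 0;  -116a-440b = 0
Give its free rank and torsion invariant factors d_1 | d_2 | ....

Answer: M ≅ ℤ/4 ⊕ ℤ/8

Derivation:
rank_ℚ(R)=2; free=2−2=0
SNF(R) diag = [4, 8] → torsion [4, 8]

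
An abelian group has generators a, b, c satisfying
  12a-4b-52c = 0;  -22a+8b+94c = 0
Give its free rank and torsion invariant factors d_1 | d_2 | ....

Answer: M ≅ ℤ^1 ⊕ ℤ/2 ⊕ ℤ/4

Derivation:
rank_ℚ(R)=2; free=3−2=1
SNF(R) diag = [2, 4] → torsion [2, 4]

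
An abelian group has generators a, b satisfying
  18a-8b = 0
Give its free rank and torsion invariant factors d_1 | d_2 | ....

rank_ℚ(R)=1; free=2−1=1
SNF(R) diag = [2] → torsion [2]

Answer: M ≅ ℤ^1 ⊕ ℤ/2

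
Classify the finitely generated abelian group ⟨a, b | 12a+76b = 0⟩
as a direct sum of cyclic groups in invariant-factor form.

rank_ℚ(R)=1; free=2−1=1
SNF(R) diag = [4] → torsion [4]

Answer: M ≅ ℤ^1 ⊕ ℤ/4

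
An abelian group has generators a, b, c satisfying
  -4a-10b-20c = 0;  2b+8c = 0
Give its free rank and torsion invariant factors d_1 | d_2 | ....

rank_ℚ(R)=2; free=3−2=1
SNF(R) diag = [2, 4] → torsion [2, 4]

Answer: M ≅ ℤ^1 ⊕ ℤ/2 ⊕ ℤ/4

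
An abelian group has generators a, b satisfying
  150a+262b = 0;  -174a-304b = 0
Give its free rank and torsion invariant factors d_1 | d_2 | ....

Answer: M ≅ ℤ/2 ⊕ ℤ/6

Derivation:
rank_ℚ(R)=2; free=2−2=0
SNF(R) diag = [2, 6] → torsion [2, 6]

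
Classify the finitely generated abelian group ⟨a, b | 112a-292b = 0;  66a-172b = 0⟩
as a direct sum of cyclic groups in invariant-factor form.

rank_ℚ(R)=2; free=2−2=0
SNF(R) diag = [2, 4] → torsion [2, 4]

Answer: M ≅ ℤ/2 ⊕ ℤ/4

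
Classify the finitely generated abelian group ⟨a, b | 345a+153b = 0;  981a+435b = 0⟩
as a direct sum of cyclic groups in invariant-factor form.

Answer: M ≅ ℤ/3 ⊕ ℤ/6

Derivation:
rank_ℚ(R)=2; free=2−2=0
SNF(R) diag = [3, 6] → torsion [3, 6]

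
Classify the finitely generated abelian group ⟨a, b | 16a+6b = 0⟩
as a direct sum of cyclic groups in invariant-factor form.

Answer: M ≅ ℤ^1 ⊕ ℤ/2

Derivation:
rank_ℚ(R)=1; free=2−1=1
SNF(R) diag = [2] → torsion [2]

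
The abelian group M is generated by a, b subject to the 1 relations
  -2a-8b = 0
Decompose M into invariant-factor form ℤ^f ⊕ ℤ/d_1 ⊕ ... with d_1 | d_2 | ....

rank_ℚ(R)=1; free=2−1=1
SNF(R) diag = [2] → torsion [2]

Answer: M ≅ ℤ^1 ⊕ ℤ/2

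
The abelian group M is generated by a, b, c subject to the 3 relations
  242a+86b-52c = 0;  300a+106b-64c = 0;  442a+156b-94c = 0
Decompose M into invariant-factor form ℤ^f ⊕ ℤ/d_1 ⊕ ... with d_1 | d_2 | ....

Answer: M ≅ ℤ/2 ⊕ ℤ/2 ⊕ ℤ/6

Derivation:
rank_ℚ(R)=3; free=3−3=0
SNF(R) diag = [2, 2, 6] → torsion [2, 2, 6]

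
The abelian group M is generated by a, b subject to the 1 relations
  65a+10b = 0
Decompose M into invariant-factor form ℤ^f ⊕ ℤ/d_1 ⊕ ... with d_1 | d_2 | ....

Answer: M ≅ ℤ^1 ⊕ ℤ/5

Derivation:
rank_ℚ(R)=1; free=2−1=1
SNF(R) diag = [5] → torsion [5]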